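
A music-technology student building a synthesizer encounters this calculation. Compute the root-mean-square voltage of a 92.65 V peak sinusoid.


RMS voltage for a sinusoidal waveform:
V_rms = V_peak / sqrt(2)
      = 92.65 / 1.414214
      = 65.513 V

65.513 V


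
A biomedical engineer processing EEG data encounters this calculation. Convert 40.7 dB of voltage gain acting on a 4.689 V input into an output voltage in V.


Output voltage from dB gain:
V_out = V_in * 10^(gain_dB / 20)
      = 4.689 * 10^(40.7 / 20)
      = 4.689 * 108.392691
      = 508.2533 V

508.2533 V


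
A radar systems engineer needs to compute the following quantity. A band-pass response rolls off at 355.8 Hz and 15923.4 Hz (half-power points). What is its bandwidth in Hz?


Bandwidth is the difference of -3dB frequencies:
BW = f_high - f_low
   = 15923.4 - 355.8
   = 15567.6 Hz

15567.6 Hz


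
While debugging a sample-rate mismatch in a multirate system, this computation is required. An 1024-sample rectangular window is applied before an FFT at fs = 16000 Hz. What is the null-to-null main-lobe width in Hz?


Main lobe width for a rectangular window:
Width = 2 * fs / N
      = 2 * 16000 / 1024
      = 32000 / 1024
      = 31.25 Hz

31.25 Hz


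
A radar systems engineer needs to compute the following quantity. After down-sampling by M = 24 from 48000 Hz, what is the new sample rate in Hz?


Decimation reduces the sample rate:
fs_out = fs_in / M
       = 48000 / 24
       = 2000.0 Hz

2000.0 Hz


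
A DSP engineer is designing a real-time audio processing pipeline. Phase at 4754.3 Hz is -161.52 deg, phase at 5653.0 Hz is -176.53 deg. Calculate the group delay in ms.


Group delay from phase difference:
tau = -d(phi)/d(omega)
d(phi) = -15.01 deg = -0.261974 rad
d(omega) = 2*pi*(5653.0 - 4754.3) = 5646.6986 rad/s
tau = -(-0.261974) / 5646.6986
    = 0.0464 ms

0.0464 ms


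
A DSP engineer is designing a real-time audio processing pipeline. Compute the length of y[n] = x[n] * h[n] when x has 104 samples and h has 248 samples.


Linear convolution output length:
L = N + M - 1
  = 104 + 248 - 1
  = 351 samples

351


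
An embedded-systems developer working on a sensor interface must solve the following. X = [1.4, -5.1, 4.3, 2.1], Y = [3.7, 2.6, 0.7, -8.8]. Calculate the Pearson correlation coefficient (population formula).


Pearson correlation coefficient (population):
r = cov(X,Y) / (std(X) * std(Y))
Mean X = 0.675, Mean Y = -0.45
Cov(X,Y) = -5.58375
Std(X) = 3.501696, Std(Y) = 4.938876
r = -0.3229

-0.3229


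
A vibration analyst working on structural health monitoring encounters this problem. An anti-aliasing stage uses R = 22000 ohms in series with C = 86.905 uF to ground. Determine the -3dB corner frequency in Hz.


Cutoff frequency of a first-order RC filter:
fc = 1 / (2 * pi * R * C)
C = 86.905 uF = 8.6905e-05 F
fc = 1 / (2 * pi * 22000 * 8.6905e-05)
   = 1 / 12.01288482065
   = 0.083244 Hz

0.083244 Hz


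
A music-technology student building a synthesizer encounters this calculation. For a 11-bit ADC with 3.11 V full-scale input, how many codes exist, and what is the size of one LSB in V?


Step 1 — number of quantization levels:
L = 2^N = 2^11 = 2048

Step 2 — LSB step size:
delta = Vfs / L
      = 3.11 / 2048
      = 0.00151855 V

Levels = 2048; step size = 0.00151855 V


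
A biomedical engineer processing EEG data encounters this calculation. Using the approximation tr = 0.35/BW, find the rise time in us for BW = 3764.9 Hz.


Rise time from bandwidth relationship:
tr = 0.35 / BW
   = 0.35 / 3764.9
   = 9.296395655e-05 s
   = 92.964 us

92.964 us


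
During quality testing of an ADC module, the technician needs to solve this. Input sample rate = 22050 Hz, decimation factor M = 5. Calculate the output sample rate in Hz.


Decimation reduces the sample rate:
fs_out = fs_in / M
       = 22050 / 5
       = 4410.0 Hz

4410.0 Hz


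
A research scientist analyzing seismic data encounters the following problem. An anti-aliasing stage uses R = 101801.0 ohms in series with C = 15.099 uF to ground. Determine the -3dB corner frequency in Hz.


Cutoff frequency of a first-order RC filter:
fc = 1 / (2 * pi * R * C)
C = 15.099 uF = 1.5099e-05 F
fc = 1 / (2 * pi * 101801.0 * 1.5099e-05)
   = 1 / 9.657842032041
   = 0.103543 Hz

0.103543 Hz


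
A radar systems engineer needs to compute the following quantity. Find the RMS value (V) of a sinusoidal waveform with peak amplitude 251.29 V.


RMS voltage for a sinusoidal waveform:
V_rms = V_peak / sqrt(2)
      = 251.29 / 1.414214
      = 177.689 V

177.689 V


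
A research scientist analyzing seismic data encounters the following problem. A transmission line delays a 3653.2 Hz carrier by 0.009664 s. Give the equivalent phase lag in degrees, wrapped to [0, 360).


Phase shift from frequency and time delay:
phi = 360 * f * t_delay
    = 360 * 3653.2 * 0.009664
    = 12709.63 degrees
    mod 360 = 109.63 degrees

109.63 degrees


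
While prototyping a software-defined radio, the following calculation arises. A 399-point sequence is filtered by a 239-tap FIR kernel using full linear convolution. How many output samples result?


Linear convolution output length:
L = N + M - 1
  = 399 + 239 - 1
  = 637 samples

637


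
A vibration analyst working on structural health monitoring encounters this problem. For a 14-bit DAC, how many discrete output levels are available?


Number of quantization levels = 2^N
= 2^14
= 16384

16384


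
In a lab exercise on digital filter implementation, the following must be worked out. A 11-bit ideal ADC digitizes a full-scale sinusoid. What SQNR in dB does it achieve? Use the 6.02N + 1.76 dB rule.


Theoretical SNR for a full-scale sinusoid:
SNR = 6.02 * N + 1.76
    = 6.02 * 11 + 1.76
    = 66.22 + 1.76
    = 67.98 dB

67.98 dB


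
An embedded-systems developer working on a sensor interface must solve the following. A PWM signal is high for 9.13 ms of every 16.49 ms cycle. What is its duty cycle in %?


Duty cycle as a percentage:
DC = (t_on / T) * 100
   = (9.13 / 16.49) * 100
   = 0.553669 * 100
   = 55.37 %

55.37 %


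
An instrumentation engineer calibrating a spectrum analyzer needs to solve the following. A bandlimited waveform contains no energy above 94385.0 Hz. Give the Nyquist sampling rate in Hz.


The Nyquist rate is twice the maximum frequency component.
fs_min = 2 * fmax
      = 2 * 94385.0
      = 188770.0 Hz

188770.0


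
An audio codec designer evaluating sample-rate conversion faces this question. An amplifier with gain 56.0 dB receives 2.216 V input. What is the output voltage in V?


Output voltage from dB gain:
V_out = V_in * 10^(gain_dB / 20)
      = 2.216 * 10^(56.0 / 20)
      = 2.216 * 630.957344
      = 1398.2015 V

1398.2015 V


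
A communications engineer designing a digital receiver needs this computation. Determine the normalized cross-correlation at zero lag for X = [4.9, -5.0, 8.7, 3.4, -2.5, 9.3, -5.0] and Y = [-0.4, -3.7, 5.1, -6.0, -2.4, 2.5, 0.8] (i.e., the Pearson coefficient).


Pearson correlation coefficient (population):
r = cov(X,Y) / (std(X) * std(Y))
Mean X = 1.9714, Mean Y = -0.5857
Cov(X,Y) = 10.54898
Std(X) = 5.692028, Std(Y) = 3.50731
r = 0.5284

0.5284


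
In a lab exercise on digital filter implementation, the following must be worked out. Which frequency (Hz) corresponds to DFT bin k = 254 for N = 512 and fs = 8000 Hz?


Frequency of DFT bin k:
f_k = k * fs / N
    = 254 * 8000 / 512
    = 2032000 / 512
    = 3968.75 Hz

3968.75 Hz


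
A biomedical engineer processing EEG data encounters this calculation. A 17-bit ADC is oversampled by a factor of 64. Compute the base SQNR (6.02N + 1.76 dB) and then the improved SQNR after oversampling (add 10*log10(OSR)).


Step 1 — baseline SQNR at Nyquist:
SQNR_base = 6.02*N + 1.76
          = 6.02*17 + 1.76
          = 104.1 dB

Step 2 — oversampling processing gain:
G = 10*log10(OSR) = 10*log10(64) = 18.06 dB

Step 3 — total:
SQNR_total = 104.1 + 18.06 = 122.16 dB

Base SQNR = 104.1 dB; oversampled SQNR = 122.16 dB


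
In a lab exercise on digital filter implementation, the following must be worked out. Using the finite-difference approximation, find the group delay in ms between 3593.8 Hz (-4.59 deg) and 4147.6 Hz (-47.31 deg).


Group delay from phase difference:
tau = -d(phi)/d(omega)
d(phi) = -42.72 deg = -0.745605 rad
d(omega) = 2*pi*(4147.6 - 3593.8) = 3479.628 rad/s
tau = -(-0.745605) / 3479.628
    = 0.2143 ms

0.2143 ms


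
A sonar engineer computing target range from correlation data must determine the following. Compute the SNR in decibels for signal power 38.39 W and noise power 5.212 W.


SNR in decibels:
SNR = 10 * log10(Ps / Pn)
    = 10 * log10(38.39 / 5.212)
    = 10 * log10(7.3657)
    = 10 * 0.8672
    = 8.67 dB

8.67 dB


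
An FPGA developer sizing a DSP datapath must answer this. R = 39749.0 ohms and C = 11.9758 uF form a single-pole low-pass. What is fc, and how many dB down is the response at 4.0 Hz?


Step 1 — cutoff frequency:
fc = 1 / (2*pi*R*C)
C = 11.9758 uF = 1.19758e-05 F
fc = 1 / (2*pi*39749.0*1.19758e-05)
   = 0.334341 Hz

Step 2 — magnitude at f = 4.0 Hz:
|H(f)| = 1 / sqrt(1 + (f/fc)^2)
f/fc = 4.0 / 0.334341 = 11.963833
|H| = 1 / sqrt(1 + 143.1333) = 0.0832948
|H|_dB = 20*log10(0.0832948) = -21.59 dB

fc = 0.334341 Hz; |H(4.0 Hz)| = -21.59 dB


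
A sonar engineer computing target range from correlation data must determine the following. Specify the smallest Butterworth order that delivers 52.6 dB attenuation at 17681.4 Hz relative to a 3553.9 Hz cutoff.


Butterworth filter order formula:
n = log10(10^(A/10) - 1) / (2 * log10(f_stop/f_pass))
10^(52.6/10) - 1 = 181969.0859
f_stop/f_pass = 17681.4 / 3553.9 = 4.9752
n = 3.7743 -> ceil = 4

4


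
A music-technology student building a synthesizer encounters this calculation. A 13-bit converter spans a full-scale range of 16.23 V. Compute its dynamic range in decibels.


Dynamic range from full-scale to LSB:
V_min = V_max / 2^bits = 16.23 / 2^13
DR = 20 * log10(V_max / V_min)
   = 20 * log10(2^13)
   = 20 * 13 * log10(2)
   = 78.27 dB

78.27 dB


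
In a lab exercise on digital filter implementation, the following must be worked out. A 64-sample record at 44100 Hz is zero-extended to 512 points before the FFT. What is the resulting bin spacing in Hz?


Frequency resolution after zero-padding:
N_padded = 64 * 8 = 512
df = fs / N_padded
   = 44100 / 512
   = 86.1328 Hz

86.1328 Hz


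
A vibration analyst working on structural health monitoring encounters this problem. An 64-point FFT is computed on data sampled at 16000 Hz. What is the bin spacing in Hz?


DFT frequency resolution:
df = fs / N
   = 16000 / 64
   = 250.0 Hz

250.0 Hz


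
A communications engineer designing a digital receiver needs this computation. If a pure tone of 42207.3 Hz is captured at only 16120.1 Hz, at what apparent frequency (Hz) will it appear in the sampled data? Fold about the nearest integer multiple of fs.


Compute the nearest integer multiple of fs to the signal:
n = round(42207.3 / 16120.1) = 3
f_alias = |42207.3 - 3 * 16120.1|
        = |42207.3 - 48360.3|
        = 6153.0 Hz

6153.0


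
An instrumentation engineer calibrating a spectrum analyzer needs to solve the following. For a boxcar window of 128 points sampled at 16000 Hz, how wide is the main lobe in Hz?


Main lobe width for a rectangular window:
Width = 2 * fs / N
      = 2 * 16000 / 128
      = 32000 / 128
      = 250.0 Hz

250.0 Hz


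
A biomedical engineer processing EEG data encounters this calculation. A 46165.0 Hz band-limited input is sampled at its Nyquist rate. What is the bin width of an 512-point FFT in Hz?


Step 1 — Nyquist sampling rate:
fs = 2 * fmax = 2 * 46165.0 = 92330.0 Hz

Step 2 — DFT bin spacing:
df = fs / N = 92330.0 / 512 = 180.332 Hz

180.332 Hz


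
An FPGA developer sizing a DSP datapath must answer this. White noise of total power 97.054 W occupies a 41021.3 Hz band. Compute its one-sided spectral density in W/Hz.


Power spectral density:
PSD = P / BW
    = 97.054 / 41021.3
    = 0.00236594 W/Hz

0.00236594 W/Hz


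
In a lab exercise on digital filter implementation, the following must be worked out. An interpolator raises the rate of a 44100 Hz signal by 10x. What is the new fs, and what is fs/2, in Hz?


Step 1 — output sample rate after interpolation by L:
fs_out = L * fs_in = 10 * 44100 = 441000 Hz

Step 2 — Nyquist frequency of the output stream:
f_Nyq = fs_out / 2 = 441000 / 2 = 220500.0 Hz

fs_out = 441000 Hz; f_Nyquist = 220500.0 Hz


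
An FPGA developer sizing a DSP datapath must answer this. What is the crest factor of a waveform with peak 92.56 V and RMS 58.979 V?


Crest factor is the ratio of peak to RMS:
CF = V_peak / V_rms
   = 92.56 / 58.979
   = 1.5694

1.5694


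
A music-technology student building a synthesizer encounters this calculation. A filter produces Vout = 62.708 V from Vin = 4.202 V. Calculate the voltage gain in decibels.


Voltage gain in dB:
G = 20 * log10(Vout / Vin)
  = 20 * log10(62.708 / 4.202)
  = 20 * log10(14.92337)
  = 20 * 1.173867
  = 23.48 dB

23.48 dB


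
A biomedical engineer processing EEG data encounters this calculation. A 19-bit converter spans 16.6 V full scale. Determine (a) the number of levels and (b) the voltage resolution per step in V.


Step 1 — number of quantization levels:
L = 2^N = 2^19 = 524288

Step 2 — LSB step size:
delta = Vfs / L
      = 16.6 / 524288
      = 3.166e-05 V

Levels = 524288; step size = 3.166e-05 V


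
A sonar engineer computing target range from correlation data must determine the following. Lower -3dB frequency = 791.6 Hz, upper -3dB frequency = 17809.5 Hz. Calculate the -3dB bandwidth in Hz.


Bandwidth is the difference of -3dB frequencies:
BW = f_high - f_low
   = 17809.5 - 791.6
   = 17017.9 Hz

17017.9 Hz


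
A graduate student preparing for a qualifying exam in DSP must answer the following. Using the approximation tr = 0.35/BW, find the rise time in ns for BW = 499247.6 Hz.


Rise time from bandwidth relationship:
tr = 0.35 / BW
   = 0.35 / 499247.6
   = 7.010549475e-07 s
   = 701.0549 ns

701.0549 ns


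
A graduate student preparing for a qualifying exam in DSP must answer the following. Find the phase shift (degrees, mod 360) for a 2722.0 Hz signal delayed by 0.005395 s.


Phase shift from frequency and time delay:
phi = 360 * f * t_delay
    = 360 * 2722.0 * 0.005395
    = 5286.67 degrees
    mod 360 = 246.67 degrees

246.67 degrees


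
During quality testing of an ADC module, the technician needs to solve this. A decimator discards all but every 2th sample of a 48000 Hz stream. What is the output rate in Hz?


Decimation reduces the sample rate:
fs_out = fs_in / M
       = 48000 / 2
       = 24000.0 Hz

24000.0 Hz


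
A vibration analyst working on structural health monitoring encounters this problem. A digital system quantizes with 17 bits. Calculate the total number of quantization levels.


Number of quantization levels = 2^N
= 2^17
= 131072

131072


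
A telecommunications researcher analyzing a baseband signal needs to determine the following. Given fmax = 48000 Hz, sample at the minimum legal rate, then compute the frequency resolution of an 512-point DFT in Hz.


Step 1 — Nyquist sampling rate:
fs = 2 * fmax = 2 * 48000 = 96000 Hz

Step 2 — DFT bin spacing:
df = fs / N = 96000 / 512 = 187.5 Hz

187.5 Hz


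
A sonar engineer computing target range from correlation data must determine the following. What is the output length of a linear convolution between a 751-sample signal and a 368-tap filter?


Linear convolution output length:
L = N + M - 1
  = 751 + 368 - 1
  = 1118 samples

1118


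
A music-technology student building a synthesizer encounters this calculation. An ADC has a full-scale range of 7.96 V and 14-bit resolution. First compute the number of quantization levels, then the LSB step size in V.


Step 1 — number of quantization levels:
L = 2^N = 2^14 = 16384

Step 2 — LSB step size:
delta = Vfs / L
      = 7.96 / 16384
      = 0.00048584 V

Levels = 16384; step size = 0.00048584 V


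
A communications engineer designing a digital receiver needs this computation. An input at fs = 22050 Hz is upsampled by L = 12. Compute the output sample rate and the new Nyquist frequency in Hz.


Step 1 — output sample rate after interpolation by L:
fs_out = L * fs_in = 12 * 22050 = 264600 Hz

Step 2 — Nyquist frequency of the output stream:
f_Nyq = fs_out / 2 = 264600 / 2 = 132300.0 Hz

fs_out = 264600 Hz; f_Nyquist = 132300.0 Hz


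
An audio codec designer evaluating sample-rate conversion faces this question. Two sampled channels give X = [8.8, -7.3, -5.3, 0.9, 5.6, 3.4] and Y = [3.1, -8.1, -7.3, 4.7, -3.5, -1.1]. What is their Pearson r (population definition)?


Pearson correlation coefficient (population):
r = cov(X,Y) / (std(X) * std(Y))
Mean X = 1.0167, Mean Y = -2.0333
Cov(X,Y) = 19.732222
Std(X) = 5.720553, Std(Y) = 4.81756
r = 0.716

0.716


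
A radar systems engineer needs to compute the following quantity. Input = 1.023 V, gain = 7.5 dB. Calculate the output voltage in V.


Output voltage from dB gain:
V_out = V_in * 10^(gain_dB / 20)
      = 1.023 * 10^(7.5 / 20)
      = 1.023 * 2.371374
      = 2.4259 V

2.4259 V


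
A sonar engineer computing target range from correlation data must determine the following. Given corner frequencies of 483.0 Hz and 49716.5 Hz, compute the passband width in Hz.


Bandwidth is the difference of -3dB frequencies:
BW = f_high - f_low
   = 49716.5 - 483.0
   = 49233.5 Hz

49233.5 Hz


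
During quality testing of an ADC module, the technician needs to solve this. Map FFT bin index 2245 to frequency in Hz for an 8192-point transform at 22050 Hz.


Frequency of DFT bin k:
f_k = k * fs / N
    = 2245 * 22050 / 8192
    = 49502250 / 8192
    = 6042.755 Hz

6042.755 Hz


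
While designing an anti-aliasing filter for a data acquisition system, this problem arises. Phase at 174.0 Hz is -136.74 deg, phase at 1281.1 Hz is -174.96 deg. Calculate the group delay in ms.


Group delay from phase difference:
tau = -d(phi)/d(omega)
d(phi) = -38.22 deg = -0.667065 rad
d(omega) = 2*pi*(1281.1 - 174.0) = 6956.1145 rad/s
tau = -(-0.667065) / 6956.1145
    = 0.0959 ms

0.0959 ms


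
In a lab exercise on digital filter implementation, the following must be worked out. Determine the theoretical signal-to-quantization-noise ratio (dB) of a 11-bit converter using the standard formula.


Theoretical SNR for a full-scale sinusoid:
SNR = 6.02 * N + 1.76
    = 6.02 * 11 + 1.76
    = 66.22 + 1.76
    = 67.98 dB

67.98 dB


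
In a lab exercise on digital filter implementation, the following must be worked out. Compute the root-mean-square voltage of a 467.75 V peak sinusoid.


RMS voltage for a sinusoidal waveform:
V_rms = V_peak / sqrt(2)
      = 467.75 / 1.414214
      = 330.749 V

330.749 V


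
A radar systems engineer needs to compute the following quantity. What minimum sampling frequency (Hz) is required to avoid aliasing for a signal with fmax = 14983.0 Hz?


The Nyquist rate is twice the maximum frequency component.
fs_min = 2 * fmax
      = 2 * 14983.0
      = 29966.0 Hz

29966.0


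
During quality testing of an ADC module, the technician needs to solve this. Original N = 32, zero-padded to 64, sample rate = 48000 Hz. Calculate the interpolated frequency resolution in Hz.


Frequency resolution after zero-padding:
N_padded = 32 * 2 = 64
df = fs / N_padded
   = 48000 / 64
   = 750.0 Hz

750.0 Hz


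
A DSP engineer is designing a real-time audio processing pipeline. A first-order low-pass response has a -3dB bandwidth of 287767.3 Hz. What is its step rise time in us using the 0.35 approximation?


Rise time from bandwidth relationship:
tr = 0.35 / BW
   = 0.35 / 287767.3
   = 1.216260499e-06 s
   = 1.2163 us

1.2163 us


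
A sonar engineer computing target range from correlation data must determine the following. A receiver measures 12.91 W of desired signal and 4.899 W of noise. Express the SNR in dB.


SNR in decibels:
SNR = 10 * log10(Ps / Pn)
    = 10 * log10(12.91 / 4.899)
    = 10 * log10(2.6352)
    = 10 * 0.4208
    = 4.21 dB

4.21 dB


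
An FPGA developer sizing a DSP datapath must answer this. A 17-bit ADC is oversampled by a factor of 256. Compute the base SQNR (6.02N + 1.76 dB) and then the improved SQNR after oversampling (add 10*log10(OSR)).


Step 1 — baseline SQNR at Nyquist:
SQNR_base = 6.02*N + 1.76
          = 6.02*17 + 1.76
          = 104.1 dB

Step 2 — oversampling processing gain:
G = 10*log10(OSR) = 10*log10(256) = 24.08 dB

Step 3 — total:
SQNR_total = 104.1 + 24.08 = 128.18 dB

Base SQNR = 104.1 dB; oversampled SQNR = 128.18 dB


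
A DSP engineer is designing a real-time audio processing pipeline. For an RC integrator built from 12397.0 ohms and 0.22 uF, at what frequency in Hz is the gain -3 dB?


Cutoff frequency of a first-order RC filter:
fc = 1 / (2 * pi * R * C)
C = 0.22 uF = 2.2e-07 F
fc = 1 / (2 * pi * 12397.0 * 2.2e-07)
   = 1 / 0.017136382615683
   = 58.355373 Hz

58.355373 Hz


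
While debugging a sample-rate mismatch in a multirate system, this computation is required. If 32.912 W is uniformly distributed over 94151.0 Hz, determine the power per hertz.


Power spectral density:
PSD = P / BW
    = 32.912 / 94151.0
    = 0.00034957 W/Hz

0.00034957 W/Hz


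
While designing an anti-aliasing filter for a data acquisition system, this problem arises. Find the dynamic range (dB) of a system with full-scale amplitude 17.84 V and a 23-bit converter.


Dynamic range from full-scale to LSB:
V_min = V_max / 2^bits = 17.84 / 2^23
DR = 20 * log10(V_max / V_min)
   = 20 * log10(2^23)
   = 20 * 23 * log10(2)
   = 138.47 dB

138.47 dB


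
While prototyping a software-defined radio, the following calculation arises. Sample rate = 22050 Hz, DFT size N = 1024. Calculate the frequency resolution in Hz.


DFT frequency resolution:
df = fs / N
   = 22050 / 1024
   = 21.5332 Hz

21.5332 Hz


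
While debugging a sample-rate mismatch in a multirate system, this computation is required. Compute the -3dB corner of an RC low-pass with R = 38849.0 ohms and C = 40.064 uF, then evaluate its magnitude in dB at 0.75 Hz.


Step 1 — cutoff frequency:
fc = 1 / (2*pi*R*C)
C = 40.064 uF = 4.0064e-05 F
fc = 1 / (2*pi*38849.0*4.0064e-05)
   = 0.102255 Hz

Step 2 — magnitude at f = 0.75 Hz:
|H(f)| = 1 / sqrt(1 + (f/fc)^2)
f/fc = 0.75 / 0.102255 = 7.334605
|H| = 1 / sqrt(1 + 53.796431) = 0.1350902
|H|_dB = 20*log10(0.1350902) = -17.39 dB

fc = 0.102255 Hz; |H(0.75 Hz)| = -17.39 dB


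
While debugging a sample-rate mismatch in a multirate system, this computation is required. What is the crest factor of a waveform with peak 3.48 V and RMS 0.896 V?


Crest factor is the ratio of peak to RMS:
CF = V_peak / V_rms
   = 3.48 / 0.896
   = 3.8839

3.8839


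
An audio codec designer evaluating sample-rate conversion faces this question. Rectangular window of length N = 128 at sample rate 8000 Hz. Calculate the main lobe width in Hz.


Main lobe width for a rectangular window:
Width = 2 * fs / N
      = 2 * 8000 / 128
      = 16000 / 128
      = 125.0 Hz

125.0 Hz


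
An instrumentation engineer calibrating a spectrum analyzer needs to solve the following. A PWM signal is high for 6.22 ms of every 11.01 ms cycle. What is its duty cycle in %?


Duty cycle as a percentage:
DC = (t_on / T) * 100
   = (6.22 / 11.01) * 100
   = 0.564941 * 100
   = 56.49 %

56.49 %


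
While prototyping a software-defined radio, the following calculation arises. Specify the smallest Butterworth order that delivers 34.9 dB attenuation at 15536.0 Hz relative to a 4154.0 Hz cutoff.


Butterworth filter order formula:
n = log10(10^(A/10) - 1) / (2 * log10(f_stop/f_pass))
10^(34.9/10) - 1 = 3089.2954
f_stop/f_pass = 15536.0 / 4154.0 = 3.74
n = 3.0459 -> ceil = 4

4


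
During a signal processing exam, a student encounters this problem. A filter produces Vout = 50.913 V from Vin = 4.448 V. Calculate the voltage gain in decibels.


Voltage gain in dB:
G = 20 * log10(Vout / Vin)
  = 20 * log10(50.913 / 4.448)
  = 20 * log10(11.446268)
  = 20 * 1.058664
  = 21.17 dB

21.17 dB


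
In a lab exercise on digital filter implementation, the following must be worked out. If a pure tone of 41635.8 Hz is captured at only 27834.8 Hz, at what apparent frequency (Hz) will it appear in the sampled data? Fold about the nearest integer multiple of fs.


Compute the nearest integer multiple of fs to the signal:
n = round(41635.8 / 27834.8) = 1
f_alias = |41635.8 - 1 * 27834.8|
        = |41635.8 - 27834.8|
        = 13801.0 Hz

13801.0


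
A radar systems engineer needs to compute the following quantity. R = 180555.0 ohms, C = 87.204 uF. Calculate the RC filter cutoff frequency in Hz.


Cutoff frequency of a first-order RC filter:
fc = 1 / (2 * pi * R * C)
C = 87.204 uF = 8.7204e-05 F
fc = 1 / (2 * pi * 180555.0 * 8.7204e-05)
   = 1 / 98.92949545971
   = 0.010108 Hz

0.010108 Hz


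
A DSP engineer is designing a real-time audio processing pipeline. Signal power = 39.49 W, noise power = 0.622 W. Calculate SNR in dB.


SNR in decibels:
SNR = 10 * log10(Ps / Pn)
    = 10 * log10(39.49 / 0.622)
    = 10 * log10(63.4887)
    = 10 * 1.8027
    = 18.03 dB

18.03 dB


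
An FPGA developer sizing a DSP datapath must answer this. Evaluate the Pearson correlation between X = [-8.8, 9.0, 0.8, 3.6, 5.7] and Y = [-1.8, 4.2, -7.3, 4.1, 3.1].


Pearson correlation coefficient (population):
r = cov(X,Y) / (std(X) * std(Y))
Mean X = 2.06, Mean Y = 0.46
Cov(X,Y) = 15.0984
Std(X) = 6.054948, Std(Y) = 4.461659
r = 0.5589

0.5589


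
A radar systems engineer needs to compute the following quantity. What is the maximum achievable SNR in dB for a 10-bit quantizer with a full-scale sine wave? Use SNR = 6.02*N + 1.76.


Theoretical SNR for a full-scale sinusoid:
SNR = 6.02 * N + 1.76
    = 6.02 * 10 + 1.76
    = 60.2 + 1.76
    = 61.96 dB

61.96 dB


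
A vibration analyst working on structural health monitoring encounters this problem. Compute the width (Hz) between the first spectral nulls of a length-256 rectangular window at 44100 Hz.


Main lobe width for a rectangular window:
Width = 2 * fs / N
      = 2 * 44100 / 256
      = 88200 / 256
      = 344.531 Hz

344.531 Hz


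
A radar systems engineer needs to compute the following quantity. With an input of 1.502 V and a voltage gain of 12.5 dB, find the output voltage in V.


Output voltage from dB gain:
V_out = V_in * 10^(gain_dB / 20)
      = 1.502 * 10^(12.5 / 20)
      = 1.502 * 4.216965
      = 6.3339 V

6.3339 V


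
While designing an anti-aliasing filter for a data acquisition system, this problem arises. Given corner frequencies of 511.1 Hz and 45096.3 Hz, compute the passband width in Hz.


Bandwidth is the difference of -3dB frequencies:
BW = f_high - f_low
   = 45096.3 - 511.1
   = 44585.2 Hz

44585.2 Hz


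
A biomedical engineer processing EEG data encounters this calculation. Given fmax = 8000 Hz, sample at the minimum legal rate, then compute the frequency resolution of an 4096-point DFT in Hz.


Step 1 — Nyquist sampling rate:
fs = 2 * fmax = 2 * 8000 = 16000 Hz

Step 2 — DFT bin spacing:
df = fs / N = 16000 / 4096 = 3.9062 Hz

3.9062 Hz


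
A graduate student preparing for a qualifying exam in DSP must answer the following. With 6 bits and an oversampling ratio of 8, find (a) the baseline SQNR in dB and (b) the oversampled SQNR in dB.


Step 1 — baseline SQNR at Nyquist:
SQNR_base = 6.02*N + 1.76
          = 6.02*6 + 1.76
          = 37.88 dB

Step 2 — oversampling processing gain:
G = 10*log10(OSR) = 10*log10(8) = 9.03 dB

Step 3 — total:
SQNR_total = 37.88 + 9.03 = 46.91 dB

Base SQNR = 37.88 dB; oversampled SQNR = 46.91 dB


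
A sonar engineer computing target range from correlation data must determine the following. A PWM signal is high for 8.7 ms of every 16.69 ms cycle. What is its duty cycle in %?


Duty cycle as a percentage:
DC = (t_on / T) * 100
   = (8.7 / 16.69) * 100
   = 0.52127 * 100
   = 52.13 %

52.13 %


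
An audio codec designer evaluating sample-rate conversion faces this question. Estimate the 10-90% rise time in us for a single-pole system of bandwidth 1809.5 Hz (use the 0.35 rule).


Rise time from bandwidth relationship:
tr = 0.35 / BW
   = 0.35 / 1809.5
   = 0.0001934235977 s
   = 193.4236 us

193.4236 us


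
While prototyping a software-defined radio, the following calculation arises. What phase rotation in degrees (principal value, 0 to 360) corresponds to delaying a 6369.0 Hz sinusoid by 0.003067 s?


Phase shift from frequency and time delay:
phi = 360 * f * t_delay
    = 360 * 6369.0 * 0.003067
    = 7032.14 degrees
    mod 360 = 192.14 degrees

192.14 degrees


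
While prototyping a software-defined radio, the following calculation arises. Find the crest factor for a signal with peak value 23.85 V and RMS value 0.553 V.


Crest factor is the ratio of peak to RMS:
CF = V_peak / V_rms
   = 23.85 / 0.553
   = 43.1284

43.1284


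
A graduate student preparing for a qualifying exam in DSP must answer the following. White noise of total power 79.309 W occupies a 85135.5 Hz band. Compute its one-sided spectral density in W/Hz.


Power spectral density:
PSD = P / BW
    = 79.309 / 85135.5
    = 0.00093156 W/Hz

0.00093156 W/Hz


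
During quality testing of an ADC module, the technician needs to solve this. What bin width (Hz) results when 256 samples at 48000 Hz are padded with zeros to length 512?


Frequency resolution after zero-padding:
N_padded = 256 * 2 = 512
df = fs / N_padded
   = 48000 / 512
   = 93.75 Hz

93.75 Hz


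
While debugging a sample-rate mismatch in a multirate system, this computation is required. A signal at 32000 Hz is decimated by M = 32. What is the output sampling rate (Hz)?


Decimation reduces the sample rate:
fs_out = fs_in / M
       = 32000 / 32
       = 1000.0 Hz

1000.0 Hz


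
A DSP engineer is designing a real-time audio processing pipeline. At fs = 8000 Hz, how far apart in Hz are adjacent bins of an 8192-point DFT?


DFT frequency resolution:
df = fs / N
   = 8000 / 8192
   = 0.9766 Hz

0.9766 Hz


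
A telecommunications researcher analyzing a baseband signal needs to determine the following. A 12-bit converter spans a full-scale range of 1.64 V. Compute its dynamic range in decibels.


Dynamic range from full-scale to LSB:
V_min = V_max / 2^bits = 1.64 / 2^12
DR = 20 * log10(V_max / V_min)
   = 20 * log10(2^12)
   = 20 * 12 * log10(2)
   = 72.25 dB

72.25 dB


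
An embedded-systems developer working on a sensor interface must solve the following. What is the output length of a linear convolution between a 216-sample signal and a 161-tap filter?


Linear convolution output length:
L = N + M - 1
  = 216 + 161 - 1
  = 376 samples

376


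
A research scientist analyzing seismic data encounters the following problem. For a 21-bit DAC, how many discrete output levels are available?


Number of quantization levels = 2^N
= 2^21
= 2097152

2097152


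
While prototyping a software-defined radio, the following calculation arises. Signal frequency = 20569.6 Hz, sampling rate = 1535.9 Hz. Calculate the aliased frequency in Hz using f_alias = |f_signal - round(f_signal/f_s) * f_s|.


Compute the nearest integer multiple of fs to the signal:
n = round(20569.6 / 1535.9) = 13
f_alias = |20569.6 - 13 * 1535.9|
        = |20569.6 - 19966.7|
        = 602.9 Hz

602.9


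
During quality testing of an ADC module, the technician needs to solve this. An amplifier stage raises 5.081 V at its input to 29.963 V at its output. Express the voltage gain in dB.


Voltage gain in dB:
G = 20 * log10(Vout / Vin)
  = 20 * log10(29.963 / 5.081)
  = 20 * log10(5.897068)
  = 20 * 0.770636
  = 15.41 dB

15.41 dB


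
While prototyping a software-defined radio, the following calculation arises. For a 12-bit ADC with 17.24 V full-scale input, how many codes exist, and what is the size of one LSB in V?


Step 1 — number of quantization levels:
L = 2^N = 2^12 = 4096

Step 2 — LSB step size:
delta = Vfs / L
      = 17.24 / 4096
      = 0.00420898 V

Levels = 4096; step size = 0.00420898 V


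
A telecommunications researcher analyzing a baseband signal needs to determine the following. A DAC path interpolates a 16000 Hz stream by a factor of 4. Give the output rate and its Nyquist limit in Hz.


Step 1 — output sample rate after interpolation by L:
fs_out = L * fs_in = 4 * 16000 = 64000 Hz

Step 2 — Nyquist frequency of the output stream:
f_Nyq = fs_out / 2 = 64000 / 2 = 32000.0 Hz

fs_out = 64000 Hz; f_Nyquist = 32000.0 Hz


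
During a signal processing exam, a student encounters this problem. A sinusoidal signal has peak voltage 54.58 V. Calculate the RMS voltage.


RMS voltage for a sinusoidal waveform:
V_rms = V_peak / sqrt(2)
      = 54.58 / 1.414214
      = 38.594 V

38.594 V


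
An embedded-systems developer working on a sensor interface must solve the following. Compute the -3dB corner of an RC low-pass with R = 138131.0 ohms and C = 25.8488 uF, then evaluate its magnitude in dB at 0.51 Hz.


Step 1 — cutoff frequency:
fc = 1 / (2*pi*R*C)
C = 25.8488 uF = 2.58488e-05 F
fc = 1 / (2*pi*138131.0*2.58488e-05)
   = 0.0445747 Hz

Step 2 — magnitude at f = 0.51 Hz:
|H(f)| = 1 / sqrt(1 + (f/fc)^2)
f/fc = 0.51 / 0.0445747 = 11.441468
|H| = 1 / sqrt(1 + 130.90719) = 0.0870694
|H|_dB = 20*log10(0.0870694) = -21.2 dB

fc = 0.0445747 Hz; |H(0.51 Hz)| = -21.2 dB


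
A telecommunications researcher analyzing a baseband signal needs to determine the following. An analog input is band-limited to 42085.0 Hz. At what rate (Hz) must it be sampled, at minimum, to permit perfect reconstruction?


The Nyquist rate is twice the maximum frequency component.
fs_min = 2 * fmax
      = 2 * 42085.0
      = 84170.0 Hz

84170.0


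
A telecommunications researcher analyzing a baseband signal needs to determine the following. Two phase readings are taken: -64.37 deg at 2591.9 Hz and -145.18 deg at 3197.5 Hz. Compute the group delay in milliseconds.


Group delay from phase difference:
tau = -d(phi)/d(omega)
d(phi) = -80.81 deg = -1.410401 rad
d(omega) = 2*pi*(3197.5 - 2591.9) = 3805.097 rad/s
tau = -(-1.410401) / 3805.097
    = 0.3707 ms

0.3707 ms


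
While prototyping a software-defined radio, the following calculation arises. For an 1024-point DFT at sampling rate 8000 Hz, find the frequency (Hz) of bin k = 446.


Frequency of DFT bin k:
f_k = k * fs / N
    = 446 * 8000 / 1024
    = 3568000 / 1024
    = 3484.375 Hz

3484.375 Hz


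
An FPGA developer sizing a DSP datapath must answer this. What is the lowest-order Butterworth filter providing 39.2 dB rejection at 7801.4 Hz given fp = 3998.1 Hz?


Butterworth filter order formula:
n = log10(10^(A/10) - 1) / (2 * log10(f_stop/f_pass))
10^(39.2/10) - 1 = 8316.6377
f_stop/f_pass = 7801.4 / 3998.1 = 1.9513
n = 6.7511 -> ceil = 7

7


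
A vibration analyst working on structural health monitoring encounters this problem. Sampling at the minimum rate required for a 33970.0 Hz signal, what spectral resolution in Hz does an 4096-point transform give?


Step 1 — Nyquist sampling rate:
fs = 2 * fmax = 2 * 33970.0 = 67940.0 Hz

Step 2 — DFT bin spacing:
df = fs / N = 67940.0 / 4096 = 16.5869 Hz

16.5869 Hz


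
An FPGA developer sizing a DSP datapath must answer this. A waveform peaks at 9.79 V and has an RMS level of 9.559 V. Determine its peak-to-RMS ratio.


Crest factor is the ratio of peak to RMS:
CF = V_peak / V_rms
   = 9.79 / 9.559
   = 1.0242

1.0242


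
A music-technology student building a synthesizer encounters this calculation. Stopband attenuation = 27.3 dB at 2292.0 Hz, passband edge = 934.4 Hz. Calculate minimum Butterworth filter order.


Butterworth filter order formula:
n = log10(10^(A/10) - 1) / (2 * log10(f_stop/f_pass))
10^(27.3/10) - 1 = 536.0318
f_stop/f_pass = 2292.0 / 934.4 = 2.4529
n = 3.5018 -> ceil = 4

4


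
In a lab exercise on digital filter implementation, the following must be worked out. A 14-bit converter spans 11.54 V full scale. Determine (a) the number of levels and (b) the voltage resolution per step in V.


Step 1 — number of quantization levels:
L = 2^N = 2^14 = 16384

Step 2 — LSB step size:
delta = Vfs / L
      = 11.54 / 16384
      = 0.00070435 V

Levels = 16384; step size = 0.00070435 V


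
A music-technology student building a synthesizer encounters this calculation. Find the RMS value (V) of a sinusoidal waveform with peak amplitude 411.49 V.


RMS voltage for a sinusoidal waveform:
V_rms = V_peak / sqrt(2)
      = 411.49 / 1.414214
      = 290.967 V

290.967 V


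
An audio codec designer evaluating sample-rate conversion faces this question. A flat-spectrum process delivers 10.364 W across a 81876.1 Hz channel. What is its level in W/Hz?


Power spectral density:
PSD = P / BW
    = 10.364 / 81876.1
    = 0.00012658 W/Hz

0.00012658 W/Hz


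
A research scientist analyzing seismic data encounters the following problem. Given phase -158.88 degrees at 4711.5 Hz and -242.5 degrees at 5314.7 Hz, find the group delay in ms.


Group delay from phase difference:
tau = -d(phi)/d(omega)
d(phi) = -83.62 deg = -1.459444 rad
d(omega) = 2*pi*(5314.7 - 4711.5) = 3790.0174 rad/s
tau = -(-1.459444) / 3790.0174
    = 0.3851 ms

0.3851 ms


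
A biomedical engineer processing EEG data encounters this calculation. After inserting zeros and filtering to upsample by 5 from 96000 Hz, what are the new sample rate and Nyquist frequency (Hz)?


Step 1 — output sample rate after interpolation by L:
fs_out = L * fs_in = 5 * 96000 = 480000 Hz

Step 2 — Nyquist frequency of the output stream:
f_Nyq = fs_out / 2 = 480000 / 2 = 240000.0 Hz

fs_out = 480000 Hz; f_Nyquist = 240000.0 Hz


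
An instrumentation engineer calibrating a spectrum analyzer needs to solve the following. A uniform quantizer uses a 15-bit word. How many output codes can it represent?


Number of quantization levels = 2^N
= 2^15
= 32768

32768


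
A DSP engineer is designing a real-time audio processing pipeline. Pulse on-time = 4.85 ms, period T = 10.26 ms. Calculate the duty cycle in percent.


Duty cycle as a percentage:
DC = (t_on / T) * 100
   = (4.85 / 10.26) * 100
   = 0.47271 * 100
   = 47.27 %

47.27 %


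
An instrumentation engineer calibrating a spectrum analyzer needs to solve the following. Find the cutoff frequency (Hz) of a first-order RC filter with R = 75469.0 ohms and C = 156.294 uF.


Cutoff frequency of a first-order RC filter:
fc = 1 / (2 * pi * R * C)
C = 156.294 uF = 0.000156294 F
fc = 1 / (2 * pi * 75469.0 * 0.000156294)
   = 1 / 74.112381663128
   = 0.013493 Hz

0.013493 Hz


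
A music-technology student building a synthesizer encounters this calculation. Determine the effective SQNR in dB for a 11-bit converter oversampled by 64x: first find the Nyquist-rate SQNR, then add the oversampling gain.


Step 1 — baseline SQNR at Nyquist:
SQNR_base = 6.02*N + 1.76
          = 6.02*11 + 1.76
          = 67.98 dB

Step 2 — oversampling processing gain:
G = 10*log10(OSR) = 10*log10(64) = 18.06 dB

Step 3 — total:
SQNR_total = 67.98 + 18.06 = 86.04 dB

Base SQNR = 67.98 dB; oversampled SQNR = 86.04 dB


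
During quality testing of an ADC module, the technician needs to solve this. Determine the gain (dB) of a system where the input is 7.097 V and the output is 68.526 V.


Voltage gain in dB:
G = 20 * log10(Vout / Vin)
  = 20 * log10(68.526 / 7.097)
  = 20 * log10(9.655629)
  = 20 * 0.984781
  = 19.7 dB

19.7 dB


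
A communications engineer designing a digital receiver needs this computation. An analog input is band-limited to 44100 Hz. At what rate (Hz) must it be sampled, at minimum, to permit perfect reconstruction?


The Nyquist rate is twice the maximum frequency component.
fs_min = 2 * fmax
      = 2 * 44100
      = 88200 Hz

88200
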